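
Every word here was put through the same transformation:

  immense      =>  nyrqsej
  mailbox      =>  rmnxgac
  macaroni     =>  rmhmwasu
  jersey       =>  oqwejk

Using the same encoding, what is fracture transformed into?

kdfoygwq

The shifts repeat in a cycle of length 2: positions 0,1,… shift by +5, +12, then the pattern repeats.
On fracture: f+5=k, r+12=d, a+5=f, c+12=o, t+5=y, u+12=g, r+5=w, e+12=q.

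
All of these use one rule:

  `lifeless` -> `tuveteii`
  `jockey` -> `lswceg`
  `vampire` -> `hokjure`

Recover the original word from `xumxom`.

zigzag

Each letter's alphabet position (a=0..z=25) is mapped through 17·x+14 mod 26 — an affine cipher.
Reversing it on xumxom: x(23)→23·(23−14)≡25=z; u(20)→23·(20−14)≡8=i; m(12)→23·(12−14)≡6=g; x(23)→23·(23−14)≡25=z; o(14)→23·(14−14)≡0=a; m(12)→23·(12−14)≡6=g (all mod 26).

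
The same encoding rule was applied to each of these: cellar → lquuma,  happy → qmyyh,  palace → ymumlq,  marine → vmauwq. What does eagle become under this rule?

Two shifts are in play — +12 for a/e/i/o/u, +9 for every other letter.
For eagle: e(vowel)+12=q, a(vowel)+12=m, g(cons)+9=p, l(cons)+9=u, e(vowel)+12=q.

qmpuq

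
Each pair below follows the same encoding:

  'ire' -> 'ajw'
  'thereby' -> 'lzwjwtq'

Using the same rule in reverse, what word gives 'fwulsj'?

nectar

Compare letters: i→a is +18, r→j is +18, e→w is +18 — a constant shift. It's a constant shift of +18 (ROT18).
Reversing it on fwulsj: f−18=n, w−18=e, u−18=c, l−18=t, s−18=a, j−18=r.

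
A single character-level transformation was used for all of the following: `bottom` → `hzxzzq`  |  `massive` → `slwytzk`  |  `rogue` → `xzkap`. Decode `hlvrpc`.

Shifts by position in bottom: pos 0: b→h (+6), pos 1: o→z (+11), pos 2: t→x (+4), pos 3: t→z (+6), pos 4: o→z (+11), pos 5: m→q (+4) — repeating every 3. A repeating key of period 3 is used — shifts +6, +11, +4 over and over.
Undoing it on hlvrpc: h−6=b, l−11=a, v−4=r, r−6=l, p−11=e, c−4=y.

barley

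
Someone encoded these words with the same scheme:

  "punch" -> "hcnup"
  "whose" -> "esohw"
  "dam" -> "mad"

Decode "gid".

dig

The output letters match the input read backwards: punch reversed is hcnup. It's just the letters in reverse order.
Decoding gid: then reverse → dig.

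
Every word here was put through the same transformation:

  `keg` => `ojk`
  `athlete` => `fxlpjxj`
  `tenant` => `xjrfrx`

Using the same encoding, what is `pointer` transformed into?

The rule splits by letter class: vowels +5, consonants +4.
For pointer: p(cons)+4=t, o(vowel)+5=t, i(vowel)+5=n, n(cons)+4=r, t(cons)+4=x, e(vowel)+5=j, r(cons)+4=v.

ttnrxjv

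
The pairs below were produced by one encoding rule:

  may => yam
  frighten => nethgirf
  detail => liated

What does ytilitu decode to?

utility

The word is simply reversed.
Reversing it on ytilitu: then reverse → utility.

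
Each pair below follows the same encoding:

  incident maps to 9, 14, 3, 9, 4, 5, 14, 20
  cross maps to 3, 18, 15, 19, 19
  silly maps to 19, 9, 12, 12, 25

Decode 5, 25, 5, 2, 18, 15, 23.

eyebrow

Each letter is replaced by its alphabet position (a=1, b=2, …, z=26).
Undoing it on 5, 25, 5, 2, 18, 15, 23: 5=e, 25=y, 5=e, 2=b, 18=r, 15=o, 23=w.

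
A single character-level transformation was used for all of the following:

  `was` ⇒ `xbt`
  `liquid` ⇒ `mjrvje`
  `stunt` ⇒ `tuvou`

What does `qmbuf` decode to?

plate

Compare letters: w→x is +1, a→b is +1, s→t is +1 — a constant shift. Each letter is shifted forward by 1 in the alphabet (a Caesar shift of +1).
Decoding qmbuf: q−1=p, m−1=l, b−1=a, u−1=t, f−1=e.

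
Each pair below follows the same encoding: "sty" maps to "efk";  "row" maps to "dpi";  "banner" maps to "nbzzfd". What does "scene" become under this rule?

The shift depends on letter class: consonant s→e is +12, but vowel o→p is +1. Two shifts are in play — +1 for a/e/i/o/u, +12 for every other letter.
For scene: s(cons)+12=e, c(cons)+12=o, e(vowel)+1=f, n(cons)+12=z, e(vowel)+1=f.

eofzf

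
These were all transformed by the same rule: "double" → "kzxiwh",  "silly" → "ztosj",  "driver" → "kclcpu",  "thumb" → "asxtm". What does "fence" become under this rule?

Shifts by position in double: pos 0: d→k (+7), pos 1: o→z (+11), pos 2: u→x (+3), pos 3: b→i (+7), pos 4: l→w (+11), pos 5: e→h (+3) — repeating every 3. The shifts repeat in a cycle of length 3: positions 0,1,… shift by +7, +11, +3, then the pattern repeats.
Applying it to fence: f+7=m, e+11=p, n+3=q, c+7=j, e+11=p.

mpqjp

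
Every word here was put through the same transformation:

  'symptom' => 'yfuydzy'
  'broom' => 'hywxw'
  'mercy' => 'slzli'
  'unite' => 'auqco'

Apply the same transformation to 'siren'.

ypznx

In symptom: s→y is +6, y→f is +7, m→u is +8, p→y is +9 — the shift increases by 1 each position. Letter i (0-indexed) is shifted by i+6, so successive shifts are 6, 7, 8, ….
For siren: s+6=y, i+7=p, r+8=z, e+9=n, n+10=x.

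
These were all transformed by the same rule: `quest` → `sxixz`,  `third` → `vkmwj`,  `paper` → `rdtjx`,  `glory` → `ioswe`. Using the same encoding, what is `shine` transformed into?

ukmsk

In quest: q→s is +2, u→x is +3, e→i is +4, s→x is +5 — the shift increases by 1 each position. Each letter shifts forward by (position + 2), i.e. 2, 3, 4, … — the shift grows by one for each successive letter.
On shine: s+2=u, h+3=k, i+4=m, n+5=s, e+6=k.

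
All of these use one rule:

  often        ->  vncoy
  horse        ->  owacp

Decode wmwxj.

penny

The shift increases by 1 at each position, starting from +7: 7, 8, 9, ….
Reversing it on wmwxj: w−7=p, m−8=e, w−9=n, x−10=n, j−11=y.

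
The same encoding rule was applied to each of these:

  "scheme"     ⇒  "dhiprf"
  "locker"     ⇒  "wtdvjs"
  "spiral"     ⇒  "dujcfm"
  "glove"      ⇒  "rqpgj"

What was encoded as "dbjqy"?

swift

The shifts repeat in a cycle of length 3: positions 0,1,… shift by +11, +5, +1, then the pattern repeats.
Decoding dbjqy: d−11=s, b−5=w, j−1=i, q−11=f, y−5=t.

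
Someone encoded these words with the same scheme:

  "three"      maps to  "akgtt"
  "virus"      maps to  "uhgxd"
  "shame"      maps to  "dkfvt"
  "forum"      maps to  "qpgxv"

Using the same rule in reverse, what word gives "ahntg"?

Treating letters as 0–25, the rule is x ↦ 23x + 5 (mod 26).
Reversing it on ahntg: a(0)→17·(0−5)≡19=t; h(7)→17·(7−5)≡8=i; n(13)→17·(13−5)≡6=g; t(19)→17·(19−5)≡4=e; g(6)→17·(6−5)≡17=r (all mod 26).

tiger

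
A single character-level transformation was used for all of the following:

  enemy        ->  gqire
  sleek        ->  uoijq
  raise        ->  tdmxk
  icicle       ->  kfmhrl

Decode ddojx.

Letter i (0-indexed) is shifted by i+2, so successive shifts are 2, 3, 4, ….
Decoding ddojx: d−2=b, d−3=a, o−4=k, j−5=e, x−6=r.

baker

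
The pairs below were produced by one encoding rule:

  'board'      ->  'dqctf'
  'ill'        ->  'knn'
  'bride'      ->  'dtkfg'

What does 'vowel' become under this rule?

xqygn

Compare letters: b→d is +2, o→q is +2, a→c is +2 — a constant shift. Every letter moves 2 places later in the alphabet, wrapping around z→a.
For vowel: v+2=x, o+2=q, w+2=y, e+2=g, l+2=n.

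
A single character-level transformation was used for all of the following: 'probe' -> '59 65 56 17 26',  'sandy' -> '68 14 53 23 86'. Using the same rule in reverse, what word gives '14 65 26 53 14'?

arena

The formula is n = 3×(alphabet index, a=1) + 11.
Undoing it on 14 65 26 53 14: 14→(14−11)÷3=1=a, 65→(65−11)÷3=18=r, 26→(26−11)÷3=5=e, 53→(53−11)÷3=14=n, 14→(14−11)÷3=1=a.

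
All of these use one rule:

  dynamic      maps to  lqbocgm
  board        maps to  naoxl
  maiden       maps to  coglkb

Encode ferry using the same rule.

jkxxq

This is an affine cipher: with a=0,…,z=25, each position x becomes (25x+14) mod 26.
For ferry: f(5)→25·5+14≡9=j; e(4)→25·4+14≡10=k; r(17)→25·17+14≡23=x; r(17)→25·17+14≡23=x; y(24)→25·24+14≡16=q (all mod 26).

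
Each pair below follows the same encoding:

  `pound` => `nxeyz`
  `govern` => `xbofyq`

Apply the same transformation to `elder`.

bonvo

The output letters match the input read backwards, each shifted +10: pound reversed is dnuop. The word is reversed, then every letter is shifted forward by 10.
Applying it to elder: reverse → redle; then shift: r+10=b, e+10=o, d+10=n, l+10=v, e+10=o.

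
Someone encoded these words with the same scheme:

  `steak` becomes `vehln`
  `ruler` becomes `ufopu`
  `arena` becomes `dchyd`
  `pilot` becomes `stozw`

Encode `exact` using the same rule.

Shifts by position in steak: pos 0: s→v (+3), pos 1: t→e (+11), pos 2: e→h (+3), pos 3: a→l (+11) — repeating every 2. The shifts repeat in a cycle of length 2: positions 0,1,… shift by +3, +11, then the pattern repeats.
On exact: e+3=h, x+11=i, a+3=d, c+11=n, t+3=w.

hidnw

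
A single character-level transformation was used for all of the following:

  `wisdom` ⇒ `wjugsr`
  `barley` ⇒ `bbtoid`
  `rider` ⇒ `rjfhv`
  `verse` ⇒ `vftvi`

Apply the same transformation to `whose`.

wiqvi

In wisdom: w→w is +0, i→j is +1, s→u is +2, d→g is +3 — the shift increases by 1 each position. The shift increases by 1 at each position, starting from +0: 0, 1, 2, ….
On whose: w+0=w, h+1=i, o+2=q, s+3=v, e+4=i.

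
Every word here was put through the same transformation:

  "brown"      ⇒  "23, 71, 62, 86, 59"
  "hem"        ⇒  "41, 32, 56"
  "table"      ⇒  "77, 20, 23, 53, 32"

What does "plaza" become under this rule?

With a=1..z=26, the number is 3·pos + 17.
For plaza: p=16→65, l=12→53, a=1→20, z=26→95, a=1→20.

65, 53, 20, 95, 20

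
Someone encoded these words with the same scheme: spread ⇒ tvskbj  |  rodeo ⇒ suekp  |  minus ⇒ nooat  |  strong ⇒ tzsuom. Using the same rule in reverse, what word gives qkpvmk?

A repeating key of period 2 is used — shifts +1, +6 over and over.
Decoding qkpvmk: q−1=p, k−6=e, p−1=o, v−6=p, m−1=l, k−6=e.

people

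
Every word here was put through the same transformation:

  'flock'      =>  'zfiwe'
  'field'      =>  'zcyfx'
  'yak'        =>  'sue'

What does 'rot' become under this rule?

Every letter moves 20 places later in the alphabet, wrapping around z→a.
Applying it to rot: r+20=l, o+20=i, t+20=n.

lin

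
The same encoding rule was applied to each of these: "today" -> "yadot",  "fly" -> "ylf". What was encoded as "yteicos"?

society

The output letters match the input read backwards: today reversed is yadot. It's just the letters in reverse order.
Undoing it on yteicos: then reverse → society.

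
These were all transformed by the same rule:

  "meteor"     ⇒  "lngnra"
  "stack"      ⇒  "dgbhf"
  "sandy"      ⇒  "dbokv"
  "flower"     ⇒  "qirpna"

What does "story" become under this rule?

m(12)→l(11) and e(4)→n(13) fit y≡3x+1 (mod 26); the inverse of 3 mod 26 is 9. This is an affine cipher: with a=0,…,z=25, each position x becomes (3x+1) mod 26.
Applying it to story: s(18)→3·18+1≡3=d; t(19)→3·19+1≡6=g; o(14)→3·14+1≡17=r; r(17)→3·17+1≡0=a; y(24)→3·24+1≡21=v (all mod 26).

dgrav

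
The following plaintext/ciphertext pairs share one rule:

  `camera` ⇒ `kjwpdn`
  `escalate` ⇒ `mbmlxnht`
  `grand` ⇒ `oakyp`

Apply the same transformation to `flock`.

In camera: c→k is +8, a→j is +9, m→w is +10, e→p is +11 — the shift increases by 1 each position. Each letter shifts forward by (position + 8), i.e. 8, 9, 10, … — the shift grows by one for each successive letter.
On flock: f+8=n, l+9=u, o+10=y, c+11=n, k+12=w.

nuynw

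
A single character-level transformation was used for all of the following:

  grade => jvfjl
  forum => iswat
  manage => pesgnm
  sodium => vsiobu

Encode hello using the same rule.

kiqrv

In grade: g→j is +3, r→v is +4, a→f is +5, d→j is +6 — the shift increases by 1 each position. Letter i (0-indexed) is shifted by i+3, so successive shifts are 3, 4, 5, ….
Applying it to hello: h+3=k, e+4=i, l+5=q, l+6=r, o+7=v.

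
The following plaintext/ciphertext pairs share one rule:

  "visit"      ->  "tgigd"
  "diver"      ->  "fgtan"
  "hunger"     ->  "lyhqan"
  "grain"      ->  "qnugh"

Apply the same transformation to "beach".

paukl

v(21)→t(19) and i(8)→g(6) fit y≡21x+20 (mod 26); the inverse of 21 mod 26 is 5. Each letter's alphabet position (a=0..z=25) is mapped through 21·x+20 mod 26 — an affine cipher.
Applying it to beach: b(1)→21·1+20≡15=p; e(4)→21·4+20≡0=a; a(0)→21·0+20≡20=u; c(2)→21·2+20≡10=k; h(7)→21·7+20≡11=l (all mod 26).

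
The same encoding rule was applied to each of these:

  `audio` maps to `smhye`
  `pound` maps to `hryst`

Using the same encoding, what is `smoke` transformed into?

The output letters match the input read backwards, each shifted +4: audio reversed is oidua. Two steps: reverse the string, then apply a Caesar shift of +4.
For smoke: reverse → ekoms; then shift: e+4=i, k+4=o, o+4=s, m+4=q, s+4=w.

iosqw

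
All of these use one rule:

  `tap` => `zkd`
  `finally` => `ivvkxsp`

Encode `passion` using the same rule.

xyscckz

Read the word backwards and shift each letter +10.
For passion: reverse → noissap; then shift: n+10=x, o+10=y, i+10=s, s+10=c, s+10=c, a+10=k, p+10=z.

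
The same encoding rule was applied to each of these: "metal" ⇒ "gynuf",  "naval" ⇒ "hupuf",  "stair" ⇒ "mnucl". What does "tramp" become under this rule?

Each letter is shifted forward by 20 in the alphabet (a Caesar shift of +20).
On tramp: t+20=n, r+20=l, a+20=u, m+20=g, p+20=j.

nlugj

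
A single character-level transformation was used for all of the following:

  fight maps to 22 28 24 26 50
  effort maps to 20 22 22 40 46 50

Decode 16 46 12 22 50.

craft

f(#6)→22 and i(#9)→28: differences scale by 2, so n = 2·pos + 10. With a=1..z=26, the number is 2·pos + 10.
Reversing it on 16 46 12 22 50: 16→(16−10)÷2=3=c, 46→(46−10)÷2=18=r, 12→(12−10)÷2=1=a, 22→(22−10)÷2=6=f, 50→(50−10)÷2=20=t.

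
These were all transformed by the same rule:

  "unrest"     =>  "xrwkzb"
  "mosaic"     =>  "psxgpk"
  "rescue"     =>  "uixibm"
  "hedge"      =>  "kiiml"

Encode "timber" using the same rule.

In unrest: u→x is +3, n→r is +4, r→w is +5, e→k is +6 — the shift increases by 1 each position. Letter i (0-indexed) is shifted by i+3, so successive shifts are 3, 4, 5, ….
Applying it to timber: t+3=w, i+4=m, m+5=r, b+6=h, e+7=l, r+8=z.

wmrhlz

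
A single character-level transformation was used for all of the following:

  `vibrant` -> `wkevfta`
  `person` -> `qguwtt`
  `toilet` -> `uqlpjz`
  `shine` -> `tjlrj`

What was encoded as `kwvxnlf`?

justify

In vibrant: v→w is +1, i→k is +2, b→e is +3, r→v is +4 — the shift increases by 1 each position. Each letter shifts forward by (position + 1), i.e. 1, 2, 3, … — the shift grows by one for each successive letter.
Reversing it on kwvxnlf: k−1=j, w−2=u, v−3=s, x−4=t, n−5=i, l−6=f, f−7=y.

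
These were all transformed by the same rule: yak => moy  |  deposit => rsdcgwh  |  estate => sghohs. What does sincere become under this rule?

Compare letters: y→m is +14, a→o is +14, k→y is +14 — a constant shift. This is a Caesar cipher with shift 14.
On sincere: s+14=g, i+14=w, n+14=b, c+14=q, e+14=s, r+14=f, e+14=s.

gwbqsfs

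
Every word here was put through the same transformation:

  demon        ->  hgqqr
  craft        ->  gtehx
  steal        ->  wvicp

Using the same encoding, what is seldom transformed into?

Shifts by position in demon: pos 0: d→h (+4), pos 1: e→g (+2), pos 2: m→q (+4), pos 3: o→q (+2) — repeating every 2. A repeating key of period 2 is used — shifts +4, +2 over and over.
On seldom: s+4=w, e+2=g, l+4=p, d+2=f, o+4=s, m+2=o.

wgpfso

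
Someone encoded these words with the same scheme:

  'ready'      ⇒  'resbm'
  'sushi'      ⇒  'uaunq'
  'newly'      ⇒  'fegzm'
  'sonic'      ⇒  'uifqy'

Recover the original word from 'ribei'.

r(17)→r(17) and e(4)→e(4) fit y≡3x+18 (mod 26); the inverse of 3 mod 26 is 9. Treating letters as 0–25, the rule is x ↦ 3x + 18 (mod 26).
Reversing it on ribei: r(17)→9·(17−18)≡17=r; i(8)→9·(8−18)≡14=o; b(1)→9·(1−18)≡3=d; e(4)→9·(4−18)≡4=e; i(8)→9·(8−18)≡14=o (all mod 26).

rodeo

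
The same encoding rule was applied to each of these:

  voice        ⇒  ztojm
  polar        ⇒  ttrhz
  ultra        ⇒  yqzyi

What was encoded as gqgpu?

In voice: v→z is +4, o→t is +5, i→o is +6, c→j is +7 — the shift increases by 1 each position. Each letter shifts forward by (position + 4), i.e. 4, 5, 6, … — the shift grows by one for each successive letter.
Decoding gqgpu: g−4=c, q−5=l, g−6=a, p−7=i, u−8=m.

claim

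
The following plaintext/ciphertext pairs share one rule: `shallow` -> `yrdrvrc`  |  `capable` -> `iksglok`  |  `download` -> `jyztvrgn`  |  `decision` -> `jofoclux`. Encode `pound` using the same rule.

A repeating key of period 3 is used — shifts +6, +10, +3 over and over.
On pound: p+6=v, o+10=y, u+3=x, n+6=t, d+10=n.

vyxtn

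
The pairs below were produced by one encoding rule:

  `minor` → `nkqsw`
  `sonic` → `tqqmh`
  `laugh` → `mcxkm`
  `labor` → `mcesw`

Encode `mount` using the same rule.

nqxry

In minor: m→n is +1, i→k is +2, n→q is +3, o→s is +4 — the shift increases by 1 each position. The shift increases by 1 at each position, starting from +1: 1, 2, 3, ….
For mount: m+1=n, o+2=q, u+3=x, n+4=r, t+5=y.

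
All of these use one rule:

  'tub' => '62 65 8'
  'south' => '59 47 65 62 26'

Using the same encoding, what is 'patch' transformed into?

50 5 62 11 26

The formula is n = 3×(alphabet index, a=1) + 2.
On patch: p=16→50, a=1→5, t=20→62, c=3→11, h=8→26.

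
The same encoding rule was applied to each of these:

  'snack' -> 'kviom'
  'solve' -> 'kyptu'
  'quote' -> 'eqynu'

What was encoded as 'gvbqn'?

Treating letters as 0–25, the rule is x ↦ 3x + 8 (mod 26).
Reversing it on gvbqn: g(6)→9·(6−8)≡8=i; v(21)→9·(21−8)≡13=n; b(1)→9·(1−8)≡15=p; q(16)→9·(16−8)≡20=u; n(13)→9·(13−8)≡19=t (all mod 26).

input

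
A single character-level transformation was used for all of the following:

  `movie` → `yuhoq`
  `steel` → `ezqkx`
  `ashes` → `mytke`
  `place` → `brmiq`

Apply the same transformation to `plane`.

Shifts by position in movie: pos 0: m→y (+12), pos 1: o→u (+6), pos 2: v→h (+12), pos 3: i→o (+6) — repeating every 2. A repeating key of period 2 is used — shifts +12, +6 over and over.
On plane: p+12=b, l+6=r, a+12=m, n+6=t, e+12=q.

brmtq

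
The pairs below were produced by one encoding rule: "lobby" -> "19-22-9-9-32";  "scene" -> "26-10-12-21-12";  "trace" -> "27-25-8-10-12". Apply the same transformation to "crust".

The number is (letter's place in the alphabet, a=1) + 7.
On crust: c=3→10, r=18→25, u=21→28, s=19→26, t=20→27.

10-25-28-26-27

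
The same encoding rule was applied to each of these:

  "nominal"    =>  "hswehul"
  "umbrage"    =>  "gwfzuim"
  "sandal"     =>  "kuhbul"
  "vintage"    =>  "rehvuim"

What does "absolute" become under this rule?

n(13)→h(7) and o(14)→s(18) fit y≡11x+20 (mod 26); the inverse of 11 mod 26 is 19. This is an affine cipher: with a=0,…,z=25, each position x becomes (11x+20) mod 26.
Applying it to absolute: a(0)→11·0+20≡20=u; b(1)→11·1+20≡5=f; s(18)→11·18+20≡10=k; o(14)→11·14+20≡18=s; l(11)→11·11+20≡11=l; u(20)→11·20+20≡6=g; t(19)→11·19+20≡21=v; e(4)→11·4+20≡12=m (all mod 26).

ufkslgvm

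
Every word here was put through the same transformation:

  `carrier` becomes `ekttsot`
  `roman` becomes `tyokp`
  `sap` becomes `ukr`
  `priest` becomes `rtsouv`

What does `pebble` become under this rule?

roddno

The shift depends on letter class: consonant c→e is +2, but vowel a→k is +10. The rule splits by letter class: vowels +10, consonants +2.
Applying it to pebble: p(cons)+2=r, e(vowel)+10=o, b(cons)+2=d, b(cons)+2=d, l(cons)+2=n, e(vowel)+10=o.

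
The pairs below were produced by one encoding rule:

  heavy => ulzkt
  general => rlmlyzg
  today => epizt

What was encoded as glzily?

leader

h(7)→u(20) and e(4)→l(11) fit y≡3x+25 (mod 26); the inverse of 3 mod 26 is 9. This is an affine cipher: with a=0,…,z=25, each position x becomes (3x+25) mod 26.
Undoing it on glzily: g(6)→9·(6−25)≡11=l; l(11)→9·(11−25)≡4=e; z(25)→9·(25−25)≡0=a; i(8)→9·(8−25)≡3=d; l(11)→9·(11−25)≡4=e; y(24)→9·(24−25)≡17=r (all mod 26).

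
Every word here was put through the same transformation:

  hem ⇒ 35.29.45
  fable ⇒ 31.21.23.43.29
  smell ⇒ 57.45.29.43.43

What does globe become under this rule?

33.43.49.23.29

h(#8)→35 and e(#5)→29: differences scale by 2, so n = 2·pos + 19. The formula is n = 2×(alphabet index, a=1) + 19.
Applying it to globe: g=7→33, l=12→43, o=15→49, b=2→23, e=5→29.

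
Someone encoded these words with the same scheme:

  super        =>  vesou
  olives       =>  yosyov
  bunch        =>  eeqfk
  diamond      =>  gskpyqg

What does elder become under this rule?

Vowels shift forward by 10 and consonants shift forward by 3.
For elder: e(vowel)+10=o, l(cons)+3=o, d(cons)+3=g, e(vowel)+10=o, r(cons)+3=u.

oogou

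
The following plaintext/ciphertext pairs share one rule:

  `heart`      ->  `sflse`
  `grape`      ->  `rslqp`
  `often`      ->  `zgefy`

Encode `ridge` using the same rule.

cjohp

Shifts by position in heart: pos 0: h→s (+11), pos 1: e→f (+1), pos 2: a→l (+11), pos 3: r→s (+1) — repeating every 2. A repeating key of period 2 is used — shifts +11, +1 over and over.
On ridge: r+11=c, i+1=j, d+11=o, g+1=h, e+11=p.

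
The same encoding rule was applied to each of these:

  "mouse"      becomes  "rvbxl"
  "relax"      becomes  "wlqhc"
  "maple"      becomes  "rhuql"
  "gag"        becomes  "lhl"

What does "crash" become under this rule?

The rule splits by letter class: vowels +7, consonants +5.
On crash: c(cons)+5=h, r(cons)+5=w, a(vowel)+7=h, s(cons)+5=x, h(cons)+5=m.

hwhxm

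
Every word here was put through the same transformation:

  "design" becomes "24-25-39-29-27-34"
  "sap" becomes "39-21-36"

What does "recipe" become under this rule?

38-25-23-29-36-25

d is letter #4 and maps to 24: an offset of 20. Letters become their 1-based position plus 20 (so a→21, b→22, …).
For recipe: r=18→38, e=5→25, c=3→23, i=9→29, p=16→36, e=5→25.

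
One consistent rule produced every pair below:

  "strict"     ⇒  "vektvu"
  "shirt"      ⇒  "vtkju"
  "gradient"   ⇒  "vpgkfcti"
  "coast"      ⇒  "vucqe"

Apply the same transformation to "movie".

The output letters match the input read backwards, each shifted +2: strict reversed is tcirts. The word is reversed, then every letter is shifted forward by 2.
For movie: reverse → eivom; then shift: e+2=g, i+2=k, v+2=x, o+2=q, m+2=o.

gkxqo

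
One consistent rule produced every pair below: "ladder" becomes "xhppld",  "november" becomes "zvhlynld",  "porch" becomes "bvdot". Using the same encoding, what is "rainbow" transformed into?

dhpznvi

The shift depends on letter class: consonant l→x is +12, but vowel a→h is +7. The rule splits by letter class: vowels +7, consonants +12.
For rainbow: r(cons)+12=d, a(vowel)+7=h, i(vowel)+7=p, n(cons)+12=z, b(cons)+12=n, o(vowel)+7=v, w(cons)+12=i.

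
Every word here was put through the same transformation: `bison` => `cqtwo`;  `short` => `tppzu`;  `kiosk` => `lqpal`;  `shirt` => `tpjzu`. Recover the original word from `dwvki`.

couch

Shifts by position in bison: pos 0: b→c (+1), pos 1: i→q (+8), pos 2: s→t (+1), pos 3: o→w (+8) — repeating every 2. It's a Vigenère-style cipher with numeric key [1,8]: position i shifts by key[i mod 2].
Reversing it on dwvki: d−1=c, w−8=o, v−1=u, k−8=c, i−1=h.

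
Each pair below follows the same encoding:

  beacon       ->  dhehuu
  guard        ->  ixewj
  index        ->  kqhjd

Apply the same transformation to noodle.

prsirl

In beacon: b→d is +2, e→h is +3, a→e is +4, c→h is +5 — the shift increases by 1 each position. The shift increases by 1 at each position, starting from +2: 2, 3, 4, ….
Applying it to noodle: n+2=p, o+3=r, o+4=s, d+5=i, l+6=r, e+7=l.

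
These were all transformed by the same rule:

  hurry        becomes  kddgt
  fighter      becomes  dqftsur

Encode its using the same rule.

efu

The output letters match the input read backwards, each shifted +12: hurry reversed is yrruh. Two steps: reverse the string, then apply a Caesar shift of +12.
For its: reverse → sti; then shift: s+12=e, t+12=f, i+12=u.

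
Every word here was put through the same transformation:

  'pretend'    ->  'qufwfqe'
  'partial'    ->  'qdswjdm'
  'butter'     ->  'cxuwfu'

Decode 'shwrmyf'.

The shifts repeat in a cycle of length 2: positions 0,1,… shift by +1, +3, then the pattern repeats.
Reversing it on shwrmyf: s−1=r, h−3=e, w−1=v, r−3=o, m−1=l, y−3=v, f−1=e.

revolve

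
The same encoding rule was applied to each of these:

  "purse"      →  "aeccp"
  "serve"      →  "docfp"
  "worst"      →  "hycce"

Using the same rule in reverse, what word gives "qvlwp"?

flame

Shifts by position in purse: pos 0: p→a (+11), pos 1: u→e (+10), pos 2: r→c (+11), pos 3: s→c (+10) — repeating every 2. The shifts repeat in a cycle of length 2: positions 0,1,… shift by +11, +10, then the pattern repeats.
Reversing it on qvlwp: q−11=f, v−10=l, l−11=a, w−10=m, p−11=e.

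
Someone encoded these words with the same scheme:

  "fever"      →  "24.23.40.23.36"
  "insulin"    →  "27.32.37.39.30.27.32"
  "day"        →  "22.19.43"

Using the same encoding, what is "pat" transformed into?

34.19.38

f is letter #6 and maps to 24: an offset of 18. Each letter is replaced by its alphabet position (a=1..z=26) + 18.
On pat: p=16→34, a=1→19, t=20→38.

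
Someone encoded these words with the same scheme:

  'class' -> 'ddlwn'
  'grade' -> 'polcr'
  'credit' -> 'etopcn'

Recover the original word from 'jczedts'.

history

The output letters match the input read backwards, each shifted +11: class reversed is ssalc. Read the word backwards and shift each letter +11.
Reversing it on jczedts: shift back: j−11=y, c−11=r, z−11=o, e−11=t, d−11=s, t−11=i, s−11=h → yrotsih; then reverse → history.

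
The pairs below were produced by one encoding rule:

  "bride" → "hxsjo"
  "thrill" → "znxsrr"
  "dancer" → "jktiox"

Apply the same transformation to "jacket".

The shift depends on letter class: consonant b→h is +6, but vowel i→s is +10. Vowels shift forward by 10 and consonants shift forward by 6.
Applying it to jacket: j(cons)+6=p, a(vowel)+10=k, c(cons)+6=i, k(cons)+6=q, e(vowel)+10=o, t(cons)+6=z.

pkiqoz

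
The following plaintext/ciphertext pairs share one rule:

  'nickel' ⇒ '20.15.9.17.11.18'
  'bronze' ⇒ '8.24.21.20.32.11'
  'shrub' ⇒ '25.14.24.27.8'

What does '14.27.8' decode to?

hub

n is letter #14 and maps to 20: an offset of 6. Letters become their 1-based position plus 6 (so a→7, b→8, …).
Decoding 14.27.8: 14→(14−6)÷1=8=h, 27→(27−6)÷1=21=u, 8→(8−6)÷1=2=b.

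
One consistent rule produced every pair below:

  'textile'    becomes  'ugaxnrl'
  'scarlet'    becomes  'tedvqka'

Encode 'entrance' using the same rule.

fpwvftjm

In textile: t→u is +1, e→g is +2, x→a is +3, t→x is +4 — the shift increases by 1 each position. Each letter shifts forward by (position + 1), i.e. 1, 2, 3, … — the shift grows by one for each successive letter.
For entrance: e+1=f, n+2=p, t+3=w, r+4=v, a+5=f, n+6=t, c+7=j, e+8=m.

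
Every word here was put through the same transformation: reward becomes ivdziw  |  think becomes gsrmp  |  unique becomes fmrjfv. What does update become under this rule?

fkwzgv

Letters are reflected about the middle of the alphabet (position → 25−position): Atbash.
Applying it to update: u↔f, p↔k, d↔w, a↔z, t↔g, e↔v.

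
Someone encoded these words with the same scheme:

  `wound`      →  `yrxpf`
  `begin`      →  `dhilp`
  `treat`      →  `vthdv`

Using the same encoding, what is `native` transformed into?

The shift depends on letter class: consonant w→y is +2, but vowel o→r is +3. Vowels shift forward by 3 and consonants shift forward by 2.
On native: n(cons)+2=p, a(vowel)+3=d, t(cons)+2=v, i(vowel)+3=l, v(cons)+2=x, e(vowel)+3=h.

pdvlxh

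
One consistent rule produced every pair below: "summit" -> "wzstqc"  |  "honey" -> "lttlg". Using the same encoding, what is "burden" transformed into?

The shift increases by 1 at each position, starting from +4: 4, 5, 6, ….
On burden: b+4=f, u+5=z, r+6=x, d+7=k, e+8=m, n+9=w.

fzxkmw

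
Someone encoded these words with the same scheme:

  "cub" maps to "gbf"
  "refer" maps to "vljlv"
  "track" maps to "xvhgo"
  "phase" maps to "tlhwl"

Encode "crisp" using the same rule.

gvpwt

The shift depends on letter class: consonant c→g is +4, but vowel u→b is +7. The rule splits by letter class: vowels +7, consonants +4.
For crisp: c(cons)+4=g, r(cons)+4=v, i(vowel)+7=p, s(cons)+4=w, p(cons)+4=t.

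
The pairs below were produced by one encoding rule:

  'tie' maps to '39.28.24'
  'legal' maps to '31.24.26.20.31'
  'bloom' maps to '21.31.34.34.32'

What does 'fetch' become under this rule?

Letters become their 1-based position plus 19 (so a→20, b→21, …).
For fetch: f=6→25, e=5→24, t=20→39, c=3→22, h=8→27.

25.24.39.22.27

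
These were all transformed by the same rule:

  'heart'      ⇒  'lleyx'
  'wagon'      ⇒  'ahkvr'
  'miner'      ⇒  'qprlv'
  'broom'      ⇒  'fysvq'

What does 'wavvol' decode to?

stroke

Shifts by position in heart: pos 0: h→l (+4), pos 1: e→l (+7), pos 2: a→e (+4), pos 3: r→y (+7) — repeating every 2. The shifts repeat in a cycle of length 2: positions 0,1,… shift by +4, +7, then the pattern repeats.
Reversing it on wavvol: w−4=s, a−7=t, v−4=r, v−7=o, o−4=k, l−7=e.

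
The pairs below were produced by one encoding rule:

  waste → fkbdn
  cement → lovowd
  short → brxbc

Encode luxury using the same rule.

uegeai

Shifts by position in waste: pos 0: w→f (+9), pos 1: a→k (+10), pos 2: s→b (+9), pos 3: t→d (+10) — repeating every 2. The shifts repeat in a cycle of length 2: positions 0,1,… shift by +9, +10, then the pattern repeats.
For luxury: l+9=u, u+10=e, x+9=g, u+10=e, r+9=a, y+10=i.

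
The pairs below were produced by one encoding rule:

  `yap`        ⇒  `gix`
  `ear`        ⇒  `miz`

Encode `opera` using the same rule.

Compare letters: y→g is +8, a→i is +8, p→x is +8 — a constant shift. Each letter is shifted forward by 8 in the alphabet (a Caesar shift of +8).
Applying it to opera: o+8=w, p+8=x, e+8=m, r+8=z, a+8=i.

wxmzi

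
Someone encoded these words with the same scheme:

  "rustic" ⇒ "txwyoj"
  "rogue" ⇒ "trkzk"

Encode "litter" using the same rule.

In rustic: r→t is +2, u→x is +3, s→w is +4, t→y is +5 — the shift increases by 1 each position. Letter i (0-indexed) is shifted by i+2, so successive shifts are 2, 3, 4, ….
On litter: l+2=n, i+3=l, t+4=x, t+5=y, e+6=k, r+7=y.

nlxyky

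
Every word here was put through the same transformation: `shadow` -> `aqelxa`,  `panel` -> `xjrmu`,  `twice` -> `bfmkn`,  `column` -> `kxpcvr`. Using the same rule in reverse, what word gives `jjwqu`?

Shifts by position in shadow: pos 0: s→a (+8), pos 1: h→q (+9), pos 2: a→e (+4), pos 3: d→l (+8), pos 4: o→x (+9), pos 5: w→a (+4) — repeating every 3. A repeating key of period 3 is used — shifts +8, +9, +4 over and over.
Reversing it on jjwqu: j−8=b, j−9=a, w−4=s, q−8=i, u−9=l.

basil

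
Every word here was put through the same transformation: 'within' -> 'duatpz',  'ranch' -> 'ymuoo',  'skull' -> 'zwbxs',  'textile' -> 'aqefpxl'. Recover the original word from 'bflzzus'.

Shifts by position in within: pos 0: w→d (+7), pos 1: i→u (+12), pos 2: t→a (+7), pos 3: h→t (+12) — repeating every 2. The shifts repeat in a cycle of length 2: positions 0,1,… shift by +7, +12, then the pattern repeats.
Reversing it on bflzzus: b−7=u, f−12=t, l−7=e, z−12=n, z−7=s, u−12=i, s−7=l.

utensil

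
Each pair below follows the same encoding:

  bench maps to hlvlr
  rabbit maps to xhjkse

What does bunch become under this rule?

The shift increases by 1 at each position, starting from +6: 6, 7, 8, ….
For bunch: b+6=h, u+7=b, n+8=v, c+9=l, h+10=r.

hbvlr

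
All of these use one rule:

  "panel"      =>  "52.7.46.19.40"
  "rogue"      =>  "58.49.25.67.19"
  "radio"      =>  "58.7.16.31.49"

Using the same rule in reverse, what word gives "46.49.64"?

not

p(#16)→52 and a(#1)→7: differences scale by 3, so n = 3·pos + 4. With a=1..z=26, the number is 3·pos + 4.
Reversing it on 46.49.64: 46→(46−4)÷3=14=n, 49→(49−4)÷3=15=o, 64→(64−4)÷3=20=t.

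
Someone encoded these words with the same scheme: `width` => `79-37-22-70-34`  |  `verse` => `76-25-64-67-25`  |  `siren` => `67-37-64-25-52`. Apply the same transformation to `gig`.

31-37-31

w(#23)→79 and i(#9)→37: differences scale by 3, so n = 3·pos + 10. Each letter becomes 3×(its alphabet position, a=1..z=26) + 10.
Applying it to gig: g=7→31, i=9→37, g=7→31.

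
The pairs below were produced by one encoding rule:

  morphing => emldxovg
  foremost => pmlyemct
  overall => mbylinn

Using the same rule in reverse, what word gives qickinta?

casualty

m(12)→e(4) and o(14)→m(12) fit y≡17x+8 (mod 26); the inverse of 17 mod 26 is 23. Each letter's alphabet position (a=0..z=25) is mapped through 17·x+8 mod 26 — an affine cipher.
Reversing it on qickinta: q(16)→23·(16−8)≡2=c; i(8)→23·(8−8)≡0=a; c(2)→23·(2−8)≡18=s; k(10)→23·(10−8)≡20=u; i(8)→23·(8−8)≡0=a; n(13)→23·(13−8)≡11=l; t(19)→23·(19−8)≡19=t; a(0)→23·(0−8)≡24=y (all mod 26).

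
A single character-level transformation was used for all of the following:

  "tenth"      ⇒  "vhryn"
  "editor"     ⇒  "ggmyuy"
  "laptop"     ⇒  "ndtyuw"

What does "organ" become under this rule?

In tenth: t→v is +2, e→h is +3, n→r is +4, t→y is +5 — the shift increases by 1 each position. The shift increases by 1 at each position, starting from +2: 2, 3, 4, ….
For organ: o+2=q, r+3=u, g+4=k, a+5=f, n+6=t.

qukft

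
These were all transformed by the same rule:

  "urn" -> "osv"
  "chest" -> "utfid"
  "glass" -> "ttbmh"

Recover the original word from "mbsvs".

rural

Two steps: reverse the string, then apply a Caesar shift of +1.
Decoding mbsvs: shift back: m−1=l, b−1=a, s−1=r, v−1=u, s−1=r → larur; then reverse → rural.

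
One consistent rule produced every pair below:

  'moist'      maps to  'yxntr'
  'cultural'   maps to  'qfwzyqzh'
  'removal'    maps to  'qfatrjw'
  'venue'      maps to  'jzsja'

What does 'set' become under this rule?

Two steps: reverse the string, then apply a Caesar shift of +5.
Applying it to set: reverse → tes; then shift: t+5=y, e+5=j, s+5=x.

yjx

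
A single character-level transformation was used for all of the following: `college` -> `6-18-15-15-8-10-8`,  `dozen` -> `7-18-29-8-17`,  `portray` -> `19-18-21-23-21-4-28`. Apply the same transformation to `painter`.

The number is (letter's place in the alphabet, a=1) + 3.
On painter: p=16→19, a=1→4, i=9→12, n=14→17, t=20→23, e=5→8, r=18→21.

19-4-12-17-23-8-21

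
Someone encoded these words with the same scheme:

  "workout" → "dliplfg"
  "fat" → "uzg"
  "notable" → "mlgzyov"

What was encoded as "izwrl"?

This is the alphabet-reversal cipher (Atbash): a becomes z, b becomes y, etc.
Reversing it on izwrl: i↔r, z↔a, w↔d, r↔i, l↔o.

radio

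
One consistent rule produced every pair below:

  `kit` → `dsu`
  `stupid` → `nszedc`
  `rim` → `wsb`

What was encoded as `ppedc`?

stuff

Read the word backwards and shift each letter +10.
Decoding ppedc: shift back: p−10=f, p−10=f, e−10=u, d−10=t, c−10=s → ffuts; then reverse → stuff.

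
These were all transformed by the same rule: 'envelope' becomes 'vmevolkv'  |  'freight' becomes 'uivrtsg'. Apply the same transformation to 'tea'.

gvz

Each letter is replaced by its mirror in the alphabet: a↔z, b↔y, c↔x, and so on (the Atbash cipher).
On tea: t↔g, e↔v, a↔z.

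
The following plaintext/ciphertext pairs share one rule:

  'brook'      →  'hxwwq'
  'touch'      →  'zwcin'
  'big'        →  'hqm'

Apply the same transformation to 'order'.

Two shifts are in play — +8 for a/e/i/o/u, +6 for every other letter.
For order: o(vowel)+8=w, r(cons)+6=x, d(cons)+6=j, e(vowel)+8=m, r(cons)+6=x.

wxjmx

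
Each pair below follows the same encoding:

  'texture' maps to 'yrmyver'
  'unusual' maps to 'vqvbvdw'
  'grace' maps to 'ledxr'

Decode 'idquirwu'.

handheld

t(19)→y(24) and e(4)→r(17) fit y≡23x+3 (mod 26); the inverse of 23 mod 26 is 17. This is an affine cipher: with a=0,…,z=25, each position x becomes (23x+3) mod 26.
Reversing it on idquirwu: i(8)→17·(8−3)≡7=h; d(3)→17·(3−3)≡0=a; q(16)→17·(16−3)≡13=n; u(20)→17·(20−3)≡3=d; i(8)→17·(8−3)≡7=h; r(17)→17·(17−3)≡4=e; w(22)→17·(22−3)≡11=l; u(20)→17·(20−3)≡3=d (all mod 26).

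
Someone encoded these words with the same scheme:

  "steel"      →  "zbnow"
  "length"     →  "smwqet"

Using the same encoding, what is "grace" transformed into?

Each letter shifts forward by (position + 7), i.e. 7, 8, 9, … — the shift grows by one for each successive letter.
Applying it to grace: g+7=n, r+8=z, a+9=j, c+10=m, e+11=p.

nzjmp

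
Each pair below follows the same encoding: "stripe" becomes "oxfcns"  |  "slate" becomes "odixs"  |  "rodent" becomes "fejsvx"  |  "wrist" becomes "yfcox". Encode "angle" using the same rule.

s(18)→o(14) and t(19)→x(23) fit y≡9x+8 (mod 26); the inverse of 9 mod 26 is 3. Treating letters as 0–25, the rule is x ↦ 9x + 8 (mod 26).
Applying it to angle: a(0)→9·0+8≡8=i; n(13)→9·13+8≡21=v; g(6)→9·6+8≡10=k; l(11)→9·11+8≡3=d; e(4)→9·4+8≡18=s (all mod 26).

ivkds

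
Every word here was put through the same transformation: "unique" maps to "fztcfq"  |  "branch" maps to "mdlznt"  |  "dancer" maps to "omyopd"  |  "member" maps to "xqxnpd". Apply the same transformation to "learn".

wqldy

It's a Vigenère-style cipher with numeric key [11,12]: position i shifts by key[i mod 2].
For learn: l+11=w, e+12=q, a+11=l, r+12=d, n+11=y.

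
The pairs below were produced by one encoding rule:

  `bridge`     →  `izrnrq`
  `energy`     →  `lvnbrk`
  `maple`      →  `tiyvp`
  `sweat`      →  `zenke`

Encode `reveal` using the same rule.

In bridge: b→i is +7, r→z is +8, i→r is +9, d→n is +10 — the shift increases by 1 each position. Each letter shifts forward by (position + 7), i.e. 7, 8, 9, … — the shift grows by one for each successive letter.
For reveal: r+7=y, e+8=m, v+9=e, e+10=o, a+11=l, l+12=x.

ymeolx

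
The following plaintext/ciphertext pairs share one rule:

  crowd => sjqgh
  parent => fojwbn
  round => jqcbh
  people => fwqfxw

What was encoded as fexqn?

pilot

Treating letters as 0–25, the rule is x ↦ 15x + 14 (mod 26).
Decoding fexqn: f(5)→7·(5−14)≡15=p; e(4)→7·(4−14)≡8=i; x(23)→7·(23−14)≡11=l; q(16)→7·(16−14)≡14=o; n(13)→7·(13−14)≡19=t (all mod 26).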